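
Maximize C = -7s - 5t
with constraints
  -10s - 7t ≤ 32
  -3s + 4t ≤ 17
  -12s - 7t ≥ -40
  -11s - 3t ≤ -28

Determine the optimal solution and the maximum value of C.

At the optimal vertex, -10s - 7t = 32 and -12s - 7t = -40.
Solving simultaneously gives s = 36, t = -56.

s = 36, t = -56, maximum C = 28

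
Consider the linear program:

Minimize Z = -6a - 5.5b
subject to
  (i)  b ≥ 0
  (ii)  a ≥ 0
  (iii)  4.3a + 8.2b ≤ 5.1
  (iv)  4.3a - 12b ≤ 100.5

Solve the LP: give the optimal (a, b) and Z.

Corner points and Z = -6a - 5.5b:
  (0, 0) → Z = 0
  (51/43, 0) → Z = -306/43
  (0, 51/82) → Z = -561/164

a = 51/43, b = 0, minimum Z = -306/43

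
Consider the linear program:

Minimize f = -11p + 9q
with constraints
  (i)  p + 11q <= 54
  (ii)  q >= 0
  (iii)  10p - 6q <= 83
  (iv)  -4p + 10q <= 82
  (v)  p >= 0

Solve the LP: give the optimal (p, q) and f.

p = 83/10, q = 0, minimum f = -913/10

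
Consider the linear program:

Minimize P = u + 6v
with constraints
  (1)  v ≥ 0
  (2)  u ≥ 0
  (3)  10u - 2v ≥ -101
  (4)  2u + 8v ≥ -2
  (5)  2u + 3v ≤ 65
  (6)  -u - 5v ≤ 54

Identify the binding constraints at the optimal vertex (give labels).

(1) and (2)

Corner points and P = u + 6v:
  (0, 0) → P = 0
  (65/2, 0) → P = 65/2
  (0, 65/3) → P = 130

The minimum is at (0, 0). Substituting into each constraint, equality holds for (1) and (2); the remaining constraints have slack.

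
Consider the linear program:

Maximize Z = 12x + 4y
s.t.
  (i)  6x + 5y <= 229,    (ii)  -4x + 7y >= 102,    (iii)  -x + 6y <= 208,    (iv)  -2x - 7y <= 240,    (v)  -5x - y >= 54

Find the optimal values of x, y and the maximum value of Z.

Vertices and Z = 12x + 4y:
  (-57, -18) → Z = -756
  (-160/13, 98/13) → Z = -1528/13
  (-2896/19, 176/19) → Z = -1792
  (-532/31, 986/31) → Z = -2440/31

At the optimal vertex, -x + 6y = 208 and -5x - y = 54.
Solving simultaneously gives x = -532/31, y = 986/31.

x = -532/31, y = 986/31, maximum Z = -2440/31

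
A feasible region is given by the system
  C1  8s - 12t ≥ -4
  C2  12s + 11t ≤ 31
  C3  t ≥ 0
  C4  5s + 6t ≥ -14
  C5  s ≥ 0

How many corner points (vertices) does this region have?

Pairwise boundary intersections that survive every other constraint:
  (41/29, 37/29)
  (0, 1/3)
  (31/12, 0)
  (0, 0)

4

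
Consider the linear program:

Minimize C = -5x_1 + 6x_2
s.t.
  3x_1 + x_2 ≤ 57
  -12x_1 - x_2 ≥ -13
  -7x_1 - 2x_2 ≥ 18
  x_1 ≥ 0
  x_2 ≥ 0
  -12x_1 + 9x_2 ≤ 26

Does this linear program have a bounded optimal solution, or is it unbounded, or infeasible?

infeasible

The boundaries -12x_1 - x_2 = -13 and -7x_1 - 2x_2 = 18 meet at (44/17, -307/17), but that point violates x_2 ≥ 0. Every candidate vertex is excluded by some other constraint, so the feasible region is empty.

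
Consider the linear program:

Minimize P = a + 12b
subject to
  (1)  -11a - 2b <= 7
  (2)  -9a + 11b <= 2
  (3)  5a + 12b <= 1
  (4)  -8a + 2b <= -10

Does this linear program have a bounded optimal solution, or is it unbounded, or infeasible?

From the feasible point (3/19, -83/19), moving in the direction (12, -5) keeps every constraint satisfied while P decreases without bound.

unbounded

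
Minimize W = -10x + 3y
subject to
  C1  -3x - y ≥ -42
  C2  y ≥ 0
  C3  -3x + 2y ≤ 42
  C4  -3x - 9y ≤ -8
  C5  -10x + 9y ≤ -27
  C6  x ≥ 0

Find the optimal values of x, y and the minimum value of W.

x = 14, y = 0, minimum W = -140

Extreme points and W = -10x + 3y:
  (14, 0) → W = -140
  (405/37, 339/37) → W = -3033/37
  (27/10, 0) → W = -27

At the optimal vertex, -3x - y = -42 and y = 0.
Solving simultaneously gives x = 14, y = 0.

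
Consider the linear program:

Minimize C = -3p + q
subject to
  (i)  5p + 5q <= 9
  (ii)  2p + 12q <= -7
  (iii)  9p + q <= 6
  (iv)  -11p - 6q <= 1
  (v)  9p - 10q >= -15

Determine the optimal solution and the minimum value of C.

p = 37/43, q = -75/43, minimum C = -186/43

Corner points and C = -3p + q:
  (79/106, -75/106) → C = -156/53
  (1/4, -5/8) → C = -11/8
  (37/43, -75/43) → C = -186/43

At the optimal vertex, 9p + q = 6 and -11p - 6q = 1.
Solving simultaneously gives p = 37/43, q = -75/43.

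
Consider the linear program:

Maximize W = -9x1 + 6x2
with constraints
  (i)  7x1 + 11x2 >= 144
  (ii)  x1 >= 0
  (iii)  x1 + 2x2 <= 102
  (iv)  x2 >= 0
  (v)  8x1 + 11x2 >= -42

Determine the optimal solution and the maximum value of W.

Vertices and W = -9x1 + 6x2:
  (0, 144/11) → W = 864/11
  (144/7, 0) → W = -1296/7
  (0, 51) → W = 306
  (102, 0) → W = -918

x1 = 0, x2 = 51, maximum W = 306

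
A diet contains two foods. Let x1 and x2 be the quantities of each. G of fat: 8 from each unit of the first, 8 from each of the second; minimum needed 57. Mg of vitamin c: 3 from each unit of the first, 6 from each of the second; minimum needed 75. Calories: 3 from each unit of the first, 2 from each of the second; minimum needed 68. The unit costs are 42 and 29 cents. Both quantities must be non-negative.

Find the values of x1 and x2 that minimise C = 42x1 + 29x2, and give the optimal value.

x1 = 43/2, x2 = 7/4, minimum C = 3815/4

Corner points and C = 42x1 + 29x2:
  (0, 34) → C = 986
  (25, 0) → C = 1050
  (43/2, 7/4) → C = 3815/4
The feasible region is unbounded (it extends along (0, 1), (1, 0)), but C strictly increases along every unbounded feasible direction, so there is no improving ray and the minimum is attained at a vertex.

The optimum lies where 3x1 + 6x2 = 75 and 3x1 + 2x2 = 68.
Solving simultaneously gives x1 = 43/2, x2 = 7/4.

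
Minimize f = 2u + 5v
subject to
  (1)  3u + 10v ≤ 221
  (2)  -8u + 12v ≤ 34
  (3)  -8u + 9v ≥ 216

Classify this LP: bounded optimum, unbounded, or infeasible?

From the feasible point (-381/4, -182/3), moving in the direction (-9, -8) keeps every constraint satisfied while f decreases without bound.

unbounded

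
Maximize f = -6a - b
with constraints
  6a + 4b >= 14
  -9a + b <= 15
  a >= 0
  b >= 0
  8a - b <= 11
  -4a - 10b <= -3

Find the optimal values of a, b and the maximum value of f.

The feasible region is unbounded (it extends along (1, 8), (1, 9)), but f strictly decreases along every unbounded feasible direction, so there is no improving ray and the maximum is attained at a vertex.

The optimum lies where 6a + 4b = 14 and a = 0.
Solving simultaneously gives a = 0, b = 7/2.

a = 0, b = 7/2, maximum f = -7/2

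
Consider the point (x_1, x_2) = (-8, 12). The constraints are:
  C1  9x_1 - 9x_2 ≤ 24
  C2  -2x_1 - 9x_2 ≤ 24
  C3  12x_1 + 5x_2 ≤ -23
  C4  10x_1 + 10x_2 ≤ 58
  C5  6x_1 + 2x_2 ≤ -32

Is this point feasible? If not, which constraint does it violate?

not feasible — violates C5

Constraint C5: 6x_1 + 2x_2 = -24, which is not ≤ -32. All other constraints are satisfied.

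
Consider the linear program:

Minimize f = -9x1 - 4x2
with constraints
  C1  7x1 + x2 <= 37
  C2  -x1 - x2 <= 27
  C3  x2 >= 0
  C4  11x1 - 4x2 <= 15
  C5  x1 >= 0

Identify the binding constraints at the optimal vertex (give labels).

Feasible corners and f = -9x1 - 4x2:
  (163/39, 302/39) → f = -2675/39
  (0, 37) → f = -148
  (15/11, 0) → f = -135/11
  (0, 0) → f = 0

The minimum is at (0, 37). Substituting into each constraint, equality holds for C1 and C5; the remaining constraints have slack.

C1 and C5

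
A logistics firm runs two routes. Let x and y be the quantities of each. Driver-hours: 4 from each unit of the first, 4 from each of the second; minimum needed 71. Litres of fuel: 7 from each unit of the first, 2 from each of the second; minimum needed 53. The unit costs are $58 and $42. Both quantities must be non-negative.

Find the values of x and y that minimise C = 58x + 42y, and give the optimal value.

Corner points and C = 58x + 42y:
  (0, 53/2) → C = 1113
  (71/4, 0) → C = 2059/2
  (7/2, 57/4) → C = 1603/2
The feasible region is unbounded (it extends along (0, 1), (1, 0)), but C strictly increases along every unbounded feasible direction, so there is no improving ray and the minimum is attained at a vertex.

The binding constraints are 4x + 4y = 71 and 7x + 2y = 53.
Solving simultaneously gives x = 7/2, y = 57/4.

x = 7/2, y = 57/4, minimum C = 1603/2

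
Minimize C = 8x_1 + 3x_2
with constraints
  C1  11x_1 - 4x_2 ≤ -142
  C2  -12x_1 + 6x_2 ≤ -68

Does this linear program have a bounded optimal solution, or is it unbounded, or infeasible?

From the feasible point (-562/9, -1226/9), moving in the direction (-6, -12) keeps every constraint satisfied while C decreases without bound.

unbounded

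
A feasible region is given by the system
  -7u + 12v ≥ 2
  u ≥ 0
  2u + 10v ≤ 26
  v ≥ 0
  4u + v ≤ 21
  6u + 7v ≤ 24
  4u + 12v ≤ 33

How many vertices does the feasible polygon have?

5

Of the 21 pairwise boundary intersections, those satisfying every inequality are:
  (0, 1/6)
  (274/121, 180/121)
  (0, 13/5)
  (9/8, 19/8)
  (57/44, 51/22)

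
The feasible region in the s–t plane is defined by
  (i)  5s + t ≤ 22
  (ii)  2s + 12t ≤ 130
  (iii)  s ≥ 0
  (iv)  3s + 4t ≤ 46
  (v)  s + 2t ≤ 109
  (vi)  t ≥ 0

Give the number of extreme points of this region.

5

Intersecting each pair of boundary lines and keeping only the points that satisfy every inequality leaves:
  (42/17, 164/17)
  (22/5, 0)
  (0, 65/6)
  (8/7, 149/14)
  (0, 0)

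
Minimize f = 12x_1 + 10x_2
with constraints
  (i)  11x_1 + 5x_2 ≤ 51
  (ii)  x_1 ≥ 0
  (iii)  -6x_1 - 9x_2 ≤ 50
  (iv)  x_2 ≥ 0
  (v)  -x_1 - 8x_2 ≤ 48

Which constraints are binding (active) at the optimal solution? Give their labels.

(ii) and (iv)

Extreme points and f = 12x_1 + 10x_2:
  (0, 51/5) → f = 102
  (51/11, 0) → f = 612/11
  (0, 0) → f = 0

The minimum is at (0, 0). Substituting into each constraint, equality holds for (ii) and (iv); the remaining constraints have slack.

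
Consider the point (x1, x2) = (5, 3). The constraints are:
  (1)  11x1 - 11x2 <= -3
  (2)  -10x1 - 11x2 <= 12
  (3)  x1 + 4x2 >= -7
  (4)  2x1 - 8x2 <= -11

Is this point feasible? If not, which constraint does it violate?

not feasible — violates (1)

Constraint (1): 11x1 - 11x2 = 22, which is not ≤ -3. All other constraints are satisfied.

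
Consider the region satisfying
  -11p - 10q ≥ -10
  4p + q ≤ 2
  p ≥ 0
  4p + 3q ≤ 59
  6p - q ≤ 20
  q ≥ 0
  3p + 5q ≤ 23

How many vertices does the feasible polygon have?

Of the 21 pairwise boundary intersections, those satisfying every inequality are:
  (10/29, 18/29)
  (0, 1)
  (1/2, 0)
  (0, 0)

4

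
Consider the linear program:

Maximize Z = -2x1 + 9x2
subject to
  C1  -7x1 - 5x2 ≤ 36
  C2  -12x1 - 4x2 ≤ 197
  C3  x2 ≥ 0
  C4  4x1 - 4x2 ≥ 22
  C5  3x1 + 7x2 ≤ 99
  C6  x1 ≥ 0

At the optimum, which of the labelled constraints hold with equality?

Feasible corners and Z = -2x1 + 9x2:
  (11/2, 0) → Z = -11
  (33, 0) → Z = -66
  (55/4, 33/4) → Z = 187/4

The maximum is at (55/4, 33/4). Substituting into each constraint, equality holds for C4 and C5; the remaining constraints have slack.

C4 and C5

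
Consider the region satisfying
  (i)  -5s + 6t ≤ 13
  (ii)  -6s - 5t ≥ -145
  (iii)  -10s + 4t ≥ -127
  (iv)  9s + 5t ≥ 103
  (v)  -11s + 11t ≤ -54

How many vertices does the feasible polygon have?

4

Of the 10 pairwise boundary intersections, those satisfying every inequality are:
  (1215/74, 344/37)
  (1865/121, 1271/121)
  (1047/86, -113/86)
  (1403/154, 647/154)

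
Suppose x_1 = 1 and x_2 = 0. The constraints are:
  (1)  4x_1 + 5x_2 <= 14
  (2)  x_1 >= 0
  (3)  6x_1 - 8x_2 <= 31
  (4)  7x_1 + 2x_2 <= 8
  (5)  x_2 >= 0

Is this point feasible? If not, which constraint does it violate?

(1): 4 ≤ 14 ✓
(2): 1 ≥ 0 ✓
(3): 6 ≤ 31 ✓
(4): 7 ≤ 8 ✓
(5): 0 ≥ 0 ✓

feasible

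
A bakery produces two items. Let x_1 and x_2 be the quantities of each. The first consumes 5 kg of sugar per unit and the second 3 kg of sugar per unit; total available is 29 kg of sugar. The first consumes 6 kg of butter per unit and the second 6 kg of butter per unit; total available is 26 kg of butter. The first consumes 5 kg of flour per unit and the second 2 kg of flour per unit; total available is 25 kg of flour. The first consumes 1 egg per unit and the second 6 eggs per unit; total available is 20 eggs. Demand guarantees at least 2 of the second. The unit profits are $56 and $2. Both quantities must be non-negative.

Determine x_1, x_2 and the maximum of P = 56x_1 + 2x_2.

Extreme points and P = 56x_1 + 2x_2:
  (0, 10/3) → P = 20/3
  (0, 2) → P = 4
  (6/5, 47/15) → P = 1102/15
  (7/3, 2) → P = 404/3

The binding constraints are 6x_1 + 6x_2 = 26 and x_2 = 2.
Solving simultaneously gives x_1 = 7/3, x_2 = 2.

x_1 = 7/3, x_2 = 2, maximum P = 404/3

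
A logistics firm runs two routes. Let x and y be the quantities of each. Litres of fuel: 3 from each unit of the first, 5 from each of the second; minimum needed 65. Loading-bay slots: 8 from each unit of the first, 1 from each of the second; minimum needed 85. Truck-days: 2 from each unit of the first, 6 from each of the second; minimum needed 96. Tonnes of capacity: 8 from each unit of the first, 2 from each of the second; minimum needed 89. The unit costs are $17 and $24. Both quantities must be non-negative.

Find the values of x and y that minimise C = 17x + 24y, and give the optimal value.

Vertices and C = 17x + 24y:
  (0, 85) → C = 2040
  (48, 0) → C = 816
  (9, 13) → C = 465
The feasible region is unbounded (it extends along (0, 1), (1, 0)), but C strictly increases along every unbounded feasible direction, so there is no improving ray and the minimum is attained at a vertex.

The binding constraints are 8x + y = 85 and 2x + 6y = 96.
Solving simultaneously gives x = 9, y = 13.

x = 9, y = 13, minimum C = 465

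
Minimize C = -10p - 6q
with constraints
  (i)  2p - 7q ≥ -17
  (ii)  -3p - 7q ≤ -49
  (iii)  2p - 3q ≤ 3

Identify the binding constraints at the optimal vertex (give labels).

Vertices and C = -10p - 6q:
  (32/5, 149/35) → C = -3134/35
  (9, 5) → C = -120
  (168/23, 89/23) → C = -2214/23

The minimum is at (9, 5). Substituting into each constraint, equality holds for (i) and (iii); the remaining constraints have slack.

(i) and (iii)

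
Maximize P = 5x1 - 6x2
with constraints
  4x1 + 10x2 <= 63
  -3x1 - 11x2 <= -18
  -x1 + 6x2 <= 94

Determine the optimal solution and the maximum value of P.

x1 = 513/14, x2 = -117/14, maximum P = 3267/14

Extreme points and P = 5x1 - 6x2:
  (513/14, -117/14) → P = 3267/14
  (-281/17, 439/34) → P = -2722/17
  (-926/29, 300/29) → P = -6430/29

The optimum lies where 4x1 + 10x2 = 63 and -3x1 - 11x2 = -18.
Solving simultaneously gives x1 = 513/14, x2 = -117/14.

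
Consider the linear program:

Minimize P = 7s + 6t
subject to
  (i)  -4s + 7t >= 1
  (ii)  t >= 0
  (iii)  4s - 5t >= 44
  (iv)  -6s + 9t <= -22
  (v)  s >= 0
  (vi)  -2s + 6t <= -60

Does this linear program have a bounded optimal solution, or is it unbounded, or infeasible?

infeasible

The boundaries -4s + 7t = 1 and 4s - 5t = 44 meet at (313/8, 45/2), but that point violates -2s + 6t ≤ -60. Every candidate vertex is excluded by some other constraint, so the feasible region is empty.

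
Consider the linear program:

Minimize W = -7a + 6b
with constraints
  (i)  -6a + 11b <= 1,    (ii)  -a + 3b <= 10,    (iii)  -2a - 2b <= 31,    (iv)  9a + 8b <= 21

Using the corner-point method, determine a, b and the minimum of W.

a = 145, b = -321/2, minimum W = -1978

Vertices and W = -7a + 6b:
  (-343/34, -92/17) → W = 1297/34
  (223/147, 45/49) → W = -751/147
  (145, -321/2) → W = -1978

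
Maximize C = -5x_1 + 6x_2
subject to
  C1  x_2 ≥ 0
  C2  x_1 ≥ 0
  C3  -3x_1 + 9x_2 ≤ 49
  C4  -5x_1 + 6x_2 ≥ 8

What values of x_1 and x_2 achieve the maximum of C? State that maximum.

The optimum lies where x_1 = 0 and -3x_1 + 9x_2 = 49.
Solving simultaneously gives x_1 = 0, x_2 = 49/9.

x_1 = 0, x_2 = 49/9, maximum C = 98/3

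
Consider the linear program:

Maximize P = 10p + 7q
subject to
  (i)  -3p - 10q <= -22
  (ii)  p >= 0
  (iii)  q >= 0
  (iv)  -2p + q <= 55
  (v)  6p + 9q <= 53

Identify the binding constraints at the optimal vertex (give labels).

Extreme points and P = 10p + 7q:
  (0, 11/5) → P = 77/5
  (22/3, 0) → P = 220/3
  (0, 53/9) → P = 371/9
  (53/6, 0) → P = 265/3

The maximum is at (53/6, 0). Substituting into each constraint, equality holds for (iii) and (v); the remaining constraints have slack.

(iii) and (v)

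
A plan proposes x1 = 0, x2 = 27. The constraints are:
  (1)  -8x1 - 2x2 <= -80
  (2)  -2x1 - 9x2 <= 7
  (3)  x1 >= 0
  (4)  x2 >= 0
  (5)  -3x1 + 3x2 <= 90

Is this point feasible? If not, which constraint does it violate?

not feasible — violates (1)

Constraint (1): -8x1 - 2x2 = -54, which is not ≤ -80. All other constraints are satisfied.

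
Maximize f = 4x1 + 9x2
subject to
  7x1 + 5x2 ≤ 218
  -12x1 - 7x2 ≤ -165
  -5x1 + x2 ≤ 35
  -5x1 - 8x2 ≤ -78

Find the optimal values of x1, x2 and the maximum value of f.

x1 = 43/32, x2 = 1335/32, maximum f = 12187/32

Vertices and f = 4x1 + 9x2:
  (43/32, 1335/32) → f = 12187/32
  (1354/31, -544/31) → f = 520/31
  (-80/47, 1245/47) → f = 10885/47
  (774/61, 111/61) → f = 4095/61

At the optimal vertex, 7x1 + 5x2 = 218 and -5x1 + x2 = 35.
Solving simultaneously gives x1 = 43/32, x2 = 1335/32.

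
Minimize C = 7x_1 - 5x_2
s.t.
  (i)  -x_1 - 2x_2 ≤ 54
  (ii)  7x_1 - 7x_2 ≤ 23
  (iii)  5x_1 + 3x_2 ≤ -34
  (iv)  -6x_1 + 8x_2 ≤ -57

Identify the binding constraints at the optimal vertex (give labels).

Corner points and C = 7x_1 - 5x_2:
  (-332/21, -401/21) → C = -319/21
  (-159/10, -381/20) → C = -321/20
  (-215/14, -261/14) → C = -100/7

The minimum is at (-159/10, -381/20). Substituting into each constraint, equality holds for (i) and (iv); the remaining constraints have slack.

(i) and (iv)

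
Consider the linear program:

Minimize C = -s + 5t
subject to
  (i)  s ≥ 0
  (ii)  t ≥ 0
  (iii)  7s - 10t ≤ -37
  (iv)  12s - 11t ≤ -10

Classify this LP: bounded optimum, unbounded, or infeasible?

Corner points and C = -s + 5t:
  (0, 37/10) → C = 37/2
  (307/43, 374/43) → C = 1563/43
The feasible region has finitely many vertices and no improving ray; the minimum is 37/2 at (0, 37/10).

bounded optimum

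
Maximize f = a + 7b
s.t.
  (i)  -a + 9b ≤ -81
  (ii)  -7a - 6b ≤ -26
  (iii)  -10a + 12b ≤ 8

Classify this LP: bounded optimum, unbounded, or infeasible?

From the feasible point (240/23, -541/69), moving in the direction (9, 1) keeps every constraint satisfied while f increases without bound.

unbounded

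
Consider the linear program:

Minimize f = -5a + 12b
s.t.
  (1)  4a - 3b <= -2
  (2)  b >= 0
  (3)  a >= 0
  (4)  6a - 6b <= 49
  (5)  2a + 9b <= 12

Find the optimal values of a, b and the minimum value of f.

Feasible corners and f = -5a + 12b:
  (0, 2/3) → f = 8
  (3/7, 26/21) → f = 89/7
  (0, 4/3) → f = 16

The optimum lies where 4a - 3b = -2 and a = 0.
Solving simultaneously gives a = 0, b = 2/3.

a = 0, b = 2/3, minimum f = 8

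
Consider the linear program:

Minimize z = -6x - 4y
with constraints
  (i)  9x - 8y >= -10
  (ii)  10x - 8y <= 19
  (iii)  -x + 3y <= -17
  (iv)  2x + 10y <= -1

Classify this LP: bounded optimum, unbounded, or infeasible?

bounded optimum

Vertices and z = -6x - 4y:
  (-166/19, -163/19) → z = 1648/19
  (-79/22, -151/22) → z = 49
The feasible region has finitely many vertices and no improving ray; the minimum is 49 at (-79/22, -151/22).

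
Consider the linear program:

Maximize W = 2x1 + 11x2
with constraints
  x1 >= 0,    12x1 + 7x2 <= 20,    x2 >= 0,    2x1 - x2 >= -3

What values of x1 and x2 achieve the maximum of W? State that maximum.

x1 = 0, x2 = 20/7, maximum W = 220/7

Feasible corners and W = 2x1 + 11x2:
  (0, 20/7) → W = 220/7
  (0, 0) → W = 0
  (5/3, 0) → W = 10/3

The binding constraints are x1 = 0 and 12x1 + 7x2 = 20.
Solving simultaneously gives x1 = 0, x2 = 20/7.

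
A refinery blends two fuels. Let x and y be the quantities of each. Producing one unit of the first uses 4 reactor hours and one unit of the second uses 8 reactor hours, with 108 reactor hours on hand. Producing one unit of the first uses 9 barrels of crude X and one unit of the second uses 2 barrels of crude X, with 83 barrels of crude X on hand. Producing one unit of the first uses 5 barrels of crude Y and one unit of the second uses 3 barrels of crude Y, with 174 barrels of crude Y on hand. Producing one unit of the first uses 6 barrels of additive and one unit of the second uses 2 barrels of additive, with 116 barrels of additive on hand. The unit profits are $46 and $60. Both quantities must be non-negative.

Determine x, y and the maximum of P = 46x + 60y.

x = 7, y = 10, maximum P = 922

Corner points and P = 46x + 60y:
  (0, 0) → P = 0
  (0, 27/2) → P = 810
  (83/9, 0) → P = 3818/9
  (7, 10) → P = 922

At the optimal vertex, 4x + 8y = 108 and 9x + 2y = 83.
Solving simultaneously gives x = 7, y = 10.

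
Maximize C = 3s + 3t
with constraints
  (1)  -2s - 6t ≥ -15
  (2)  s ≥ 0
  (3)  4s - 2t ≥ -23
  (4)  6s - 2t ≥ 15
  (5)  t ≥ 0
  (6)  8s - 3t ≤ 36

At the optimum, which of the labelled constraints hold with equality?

(1) and (6)

Extreme points and C = 3s + 3t:
  (3, 3/2) → C = 27/2
  (29/6, 8/9) → C = 103/6
  (5/2, 0) → C = 15/2
  (9/2, 0) → C = 27/2

The maximum is at (29/6, 8/9). Substituting into each constraint, equality holds for (1) and (6); the remaining constraints have slack.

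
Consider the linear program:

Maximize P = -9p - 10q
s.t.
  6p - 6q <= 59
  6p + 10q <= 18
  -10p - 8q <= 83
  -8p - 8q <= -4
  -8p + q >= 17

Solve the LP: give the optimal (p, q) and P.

p = -11/6, q = 7/3, maximum P = -41/6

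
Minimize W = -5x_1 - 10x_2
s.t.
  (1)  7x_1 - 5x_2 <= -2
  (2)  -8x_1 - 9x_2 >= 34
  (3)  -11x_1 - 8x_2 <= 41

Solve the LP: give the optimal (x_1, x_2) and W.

x_1 = -97/35, x_2 = -46/35, minimum W = 27

Corner points and W = -5x_1 - 10x_2:
  (-188/103, -222/103) → W = 3160/103
  (-221/111, -265/111) → W = 3755/111
  (-97/35, -46/35) → W = 27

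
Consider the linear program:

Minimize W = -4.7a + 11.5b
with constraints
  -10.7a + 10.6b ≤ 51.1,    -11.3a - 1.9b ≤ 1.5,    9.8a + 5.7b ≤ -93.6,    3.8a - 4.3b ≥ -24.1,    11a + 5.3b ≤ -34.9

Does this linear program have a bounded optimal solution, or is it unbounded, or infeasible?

From the feasible point (891/241, -104298/4579), moving in the direction (1.9, -11.3) keeps every constraint satisfied while W decreases without bound.

unbounded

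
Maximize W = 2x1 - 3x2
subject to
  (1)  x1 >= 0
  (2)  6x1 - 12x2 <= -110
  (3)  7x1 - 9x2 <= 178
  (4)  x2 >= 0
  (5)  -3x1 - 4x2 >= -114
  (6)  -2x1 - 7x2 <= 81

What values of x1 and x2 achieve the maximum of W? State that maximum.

x1 = 232/15, x2 = 169/10, maximum W = -593/30

Vertices and W = 2x1 - 3x2:
  (0, 55/6) → W = -55/2
  (0, 57/2) → W = -171/2
  (232/15, 169/10) → W = -593/30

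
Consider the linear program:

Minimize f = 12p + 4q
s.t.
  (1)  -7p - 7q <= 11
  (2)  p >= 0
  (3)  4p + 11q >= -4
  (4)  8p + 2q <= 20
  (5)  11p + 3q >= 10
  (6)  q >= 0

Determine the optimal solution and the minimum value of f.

p = 10/11, q = 0, minimum f = 120/11

Corner points and f = 12p + 4q:
  (0, 10) → f = 40
  (0, 10/3) → f = 40/3
  (5/2, 0) → f = 30
  (10/11, 0) → f = 120/11

The optimum lies where 11p + 3q = 10 and q = 0.
Solving simultaneously gives p = 10/11, q = 0.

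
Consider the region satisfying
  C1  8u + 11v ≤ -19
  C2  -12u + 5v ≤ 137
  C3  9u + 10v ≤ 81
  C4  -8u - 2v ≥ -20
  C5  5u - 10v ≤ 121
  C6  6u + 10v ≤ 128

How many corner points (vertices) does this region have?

4

The feasible vertices (each the meet of two boundaries and inside every other half-plane) are:
  (-801/86, 217/43)
  (43/12, -13/3)
  (-395/19, -2137/95)
  (221/45, -434/45)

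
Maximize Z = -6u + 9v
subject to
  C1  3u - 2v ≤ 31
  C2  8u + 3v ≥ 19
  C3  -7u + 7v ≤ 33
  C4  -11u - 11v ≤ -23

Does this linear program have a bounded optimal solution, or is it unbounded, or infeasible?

Extreme points and Z = -6u + 9v:
  (283/7, 316/7) → Z = 1146/7
  (387/55, -272/55) → Z = -954/11
  (34/77, 397/77) → Z = 3369/77
  (28/11, -5/11) → Z = -213/11
The feasible region has finitely many vertices and no improving ray; the maximum is 1146/7 at (283/7, 316/7).

bounded optimum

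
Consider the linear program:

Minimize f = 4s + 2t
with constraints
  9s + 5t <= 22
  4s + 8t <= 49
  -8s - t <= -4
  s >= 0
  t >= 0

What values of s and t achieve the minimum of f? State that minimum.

Corner points and f = 4s + 2t:
  (0, 22/5) → f = 44/5
  (22/9, 0) → f = 88/9
  (0, 4) → f = 8
  (1/2, 0) → f = 2

The optimum lies where -8s - t = -4 and t = 0.
Solving simultaneously gives s = 1/2, t = 0.

s = 1/2, t = 0, minimum f = 2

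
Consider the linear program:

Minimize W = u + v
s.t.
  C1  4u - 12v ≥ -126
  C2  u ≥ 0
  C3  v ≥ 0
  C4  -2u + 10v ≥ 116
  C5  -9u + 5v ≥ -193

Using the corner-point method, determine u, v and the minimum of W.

u = 33/4, v = 53/4, minimum W = 43/2

Corner points and W = u + v:
  (33/4, 53/4) → W = 43/2
  (1473/44, 953/44) → W = 1213/22
  (251/8, 143/8) → W = 197/4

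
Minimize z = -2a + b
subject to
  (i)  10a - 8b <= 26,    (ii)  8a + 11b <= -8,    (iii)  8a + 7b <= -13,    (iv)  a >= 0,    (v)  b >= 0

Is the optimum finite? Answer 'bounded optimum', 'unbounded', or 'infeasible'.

infeasible

The boundaries 10a - 8b = 26 and 8a + 7b = -13 meet at (39/67, -169/67), but that point violates b ≥ 0. Every candidate vertex is excluded by some other constraint, so the feasible region is empty.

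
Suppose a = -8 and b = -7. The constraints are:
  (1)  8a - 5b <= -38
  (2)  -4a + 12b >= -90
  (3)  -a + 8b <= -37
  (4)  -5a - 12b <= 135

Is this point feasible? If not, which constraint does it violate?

not feasible — violates (1)

Constraint (1): 8a - 5b = -29, which is not ≤ -38. All other constraints are satisfied.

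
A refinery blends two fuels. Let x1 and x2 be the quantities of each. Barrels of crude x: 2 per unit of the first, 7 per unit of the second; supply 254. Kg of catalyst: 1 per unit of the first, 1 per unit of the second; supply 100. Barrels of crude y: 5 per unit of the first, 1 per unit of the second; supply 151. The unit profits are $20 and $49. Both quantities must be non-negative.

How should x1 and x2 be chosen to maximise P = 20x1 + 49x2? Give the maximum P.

x1 = 73/3, x2 = 88/3, maximum P = 1924

Corner points and P = 20x1 + 49x2:
  (0, 0) → P = 0
  (0, 254/7) → P = 1778
  (151/5, 0) → P = 604
  (73/3, 88/3) → P = 1924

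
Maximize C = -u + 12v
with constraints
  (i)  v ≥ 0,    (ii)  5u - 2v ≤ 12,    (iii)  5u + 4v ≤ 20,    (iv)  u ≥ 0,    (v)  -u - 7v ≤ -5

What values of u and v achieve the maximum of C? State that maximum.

u = 0, v = 5, maximum C = 60

Feasible corners and C = -u + 12v:
  (44/15, 4/3) → C = 196/15
  (94/37, 13/37) → C = 62/37
  (0, 5) → C = 60
  (0, 5/7) → C = 60/7

The binding constraints are 5u + 4v = 20 and u = 0.
Solving simultaneously gives u = 0, v = 5.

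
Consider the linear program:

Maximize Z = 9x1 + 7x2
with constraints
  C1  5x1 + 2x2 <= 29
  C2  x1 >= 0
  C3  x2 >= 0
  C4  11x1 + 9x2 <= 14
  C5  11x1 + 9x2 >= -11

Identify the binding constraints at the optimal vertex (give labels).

C3 and C4

Extreme points and Z = 9x1 + 7x2:
  (0, 0) → Z = 0
  (0, 14/9) → Z = 98/9
  (14/11, 0) → Z = 126/11

The maximum is at (14/11, 0). Substituting into each constraint, equality holds for C3 and C4; the remaining constraints have slack.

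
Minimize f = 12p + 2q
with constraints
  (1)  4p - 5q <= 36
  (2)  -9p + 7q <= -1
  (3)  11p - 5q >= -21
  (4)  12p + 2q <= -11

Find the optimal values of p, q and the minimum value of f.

Extreme points and f = 12p + 2q:
  (-57/7, -96/7) → f = -876/7
  (1/4, -7) → f = -11
  (-19/4, -25/4) → f = -139/2
  (-25/34, -37/34) → f = -11

The optimum lies where 4p - 5q = 36 and 11p - 5q = -21.
Solving simultaneously gives p = -57/7, q = -96/7.

p = -57/7, q = -96/7, minimum f = -876/7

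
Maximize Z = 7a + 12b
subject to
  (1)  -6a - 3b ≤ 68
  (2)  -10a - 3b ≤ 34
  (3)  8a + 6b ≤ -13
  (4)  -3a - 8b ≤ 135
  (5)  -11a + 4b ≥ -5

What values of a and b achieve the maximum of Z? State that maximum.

a = -55/12, b = 71/18, maximum Z = 61/4

Corner points and Z = 7a + 12b:
  (-55/12, 71/18) → Z = 61/4
  (-121/73, -424/73) → Z = -5935/73
  (-11/49, -183/98) → Z = -1175/49

At the optimal vertex, -10a - 3b = 34 and 8a + 6b = -13.
Solving simultaneously gives a = -55/12, b = 71/18.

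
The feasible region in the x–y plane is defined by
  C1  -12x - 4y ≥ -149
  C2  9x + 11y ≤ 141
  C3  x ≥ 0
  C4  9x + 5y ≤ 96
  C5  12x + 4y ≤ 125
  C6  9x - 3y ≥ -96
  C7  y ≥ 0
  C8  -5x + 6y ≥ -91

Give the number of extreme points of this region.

Pairwise boundary intersections that survive every other constraint:
  (0, 141/11)
  (13/2, 15/2)
  (0, 0)
  (241/24, 9/8)
  (125/12, 0)

5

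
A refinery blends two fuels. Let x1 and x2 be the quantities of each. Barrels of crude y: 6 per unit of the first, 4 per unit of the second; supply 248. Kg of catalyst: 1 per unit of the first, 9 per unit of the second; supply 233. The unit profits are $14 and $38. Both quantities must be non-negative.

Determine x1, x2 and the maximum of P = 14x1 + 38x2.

The optimum lies where 6x1 + 4x2 = 248 and x1 + 9x2 = 233.
Solving simultaneously gives x1 = 26, x2 = 23.

x1 = 26, x2 = 23, maximum P = 1238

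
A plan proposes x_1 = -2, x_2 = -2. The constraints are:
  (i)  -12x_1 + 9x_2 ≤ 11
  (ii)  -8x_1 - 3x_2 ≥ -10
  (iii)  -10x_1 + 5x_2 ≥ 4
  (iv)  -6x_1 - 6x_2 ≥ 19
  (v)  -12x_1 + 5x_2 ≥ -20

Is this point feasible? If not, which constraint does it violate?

(i): 6 ≤ 11 ✓
(ii): 22 ≥ -10 ✓
(iii): 10 ≥ 4 ✓
(iv): 24 ≥ 19 ✓
(v): 14 ≥ -20 ✓

feasible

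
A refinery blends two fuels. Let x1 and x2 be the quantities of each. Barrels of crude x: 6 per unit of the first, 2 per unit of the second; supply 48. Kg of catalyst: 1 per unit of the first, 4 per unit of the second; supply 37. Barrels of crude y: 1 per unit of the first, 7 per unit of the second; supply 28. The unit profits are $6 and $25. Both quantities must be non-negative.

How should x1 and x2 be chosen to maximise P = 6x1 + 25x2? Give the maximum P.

Feasible corners and P = 6x1 + 25x2:
  (0, 0) → P = 0
  (0, 4) → P = 100
  (8, 0) → P = 48
  (7, 3) → P = 117

x1 = 7, x2 = 3, maximum P = 117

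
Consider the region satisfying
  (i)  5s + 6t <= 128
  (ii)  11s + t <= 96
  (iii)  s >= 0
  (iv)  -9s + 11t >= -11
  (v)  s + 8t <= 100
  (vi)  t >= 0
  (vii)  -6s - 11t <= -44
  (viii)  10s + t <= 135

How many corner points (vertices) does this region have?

5

The feasible vertices (each the meet of two boundaries and inside every other half-plane) are:
  (1067/130, 743/130)
  (668/87, 1004/87)
  (0, 25/2)
  (0, 4)
  (11/3, 2)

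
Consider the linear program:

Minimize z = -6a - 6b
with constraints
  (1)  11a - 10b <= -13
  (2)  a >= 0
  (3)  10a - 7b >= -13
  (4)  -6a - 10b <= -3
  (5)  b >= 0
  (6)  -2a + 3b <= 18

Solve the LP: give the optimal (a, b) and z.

a = 141/13, b = 172/13, minimum z = -1878/13

Extreme points and z = -6a - 6b:
  (0, 13/10) → z = -39/5
  (141/13, 172/13) → z = -1878/13
  (0, 13/7) → z = -78/7
  (87/16, 77/8) → z = -723/8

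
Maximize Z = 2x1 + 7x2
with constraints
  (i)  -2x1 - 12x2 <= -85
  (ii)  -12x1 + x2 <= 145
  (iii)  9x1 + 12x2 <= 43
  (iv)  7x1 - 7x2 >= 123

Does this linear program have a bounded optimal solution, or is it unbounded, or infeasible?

The boundaries -2x1 - 12x2 = -85 and -12x1 + x2 = 145 meet at (-1655/146, 655/73), but that point violates 7x1 - 7x2 ≥ 123. Every candidate vertex is excluded by some other constraint, so the feasible region is empty.

infeasible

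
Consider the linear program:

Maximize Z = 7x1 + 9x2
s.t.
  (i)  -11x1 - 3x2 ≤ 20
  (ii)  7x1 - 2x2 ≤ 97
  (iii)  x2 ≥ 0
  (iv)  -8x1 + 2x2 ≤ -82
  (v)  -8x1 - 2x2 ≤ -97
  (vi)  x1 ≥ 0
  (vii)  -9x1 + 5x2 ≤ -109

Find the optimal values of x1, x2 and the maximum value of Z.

Vertices and Z = 7x1 + 9x2:
  (97/7, 0) → Z = 97
  (267/17, 110/17) → Z = 2859/17
  (97/8, 0) → Z = 679/8
  (703/58, 1/58) → Z = 85

The binding constraints are 7x1 - 2x2 = 97 and -9x1 + 5x2 = -109.
Solving simultaneously gives x1 = 267/17, x2 = 110/17.

x1 = 267/17, x2 = 110/17, maximum Z = 2859/17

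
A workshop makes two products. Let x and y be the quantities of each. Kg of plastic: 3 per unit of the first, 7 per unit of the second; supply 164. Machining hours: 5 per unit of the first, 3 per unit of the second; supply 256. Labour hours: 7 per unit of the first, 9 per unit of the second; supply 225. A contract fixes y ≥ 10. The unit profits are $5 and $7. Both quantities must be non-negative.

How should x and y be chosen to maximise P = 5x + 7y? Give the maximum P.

Corner points and P = 5x + 7y:
  (0, 164/7) → P = 164
  (0, 10) → P = 70
  (9/2, 43/2) → P = 173
  (135/7, 10) → P = 1165/7

The optimum lies where 3x + 7y = 164 and 7x + 9y = 225.
Solving simultaneously gives x = 9/2, y = 43/2.

x = 9/2, y = 43/2, maximum P = 173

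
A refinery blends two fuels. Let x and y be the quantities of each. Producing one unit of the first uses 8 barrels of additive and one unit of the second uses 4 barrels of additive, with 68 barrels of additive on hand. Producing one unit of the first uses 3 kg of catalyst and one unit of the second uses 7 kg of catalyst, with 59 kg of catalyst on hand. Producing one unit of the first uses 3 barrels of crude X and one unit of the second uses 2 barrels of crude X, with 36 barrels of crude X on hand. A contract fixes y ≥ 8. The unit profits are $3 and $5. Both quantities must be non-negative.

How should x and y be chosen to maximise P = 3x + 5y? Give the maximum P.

Corner points and P = 3x + 5y:
  (0, 59/7) → P = 295/7
  (0, 8) → P = 40
  (1, 8) → P = 43

The optimum lies where 3x + 7y = 59 and y = 8.
Solving simultaneously gives x = 1, y = 8.

x = 1, y = 8, maximum P = 43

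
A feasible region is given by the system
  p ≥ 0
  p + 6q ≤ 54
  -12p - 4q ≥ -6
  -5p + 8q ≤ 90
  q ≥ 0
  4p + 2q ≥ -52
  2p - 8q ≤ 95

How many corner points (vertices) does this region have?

Of the 21 pairwise boundary intersections, those satisfying every inequality are:
  (0, 3/2)
  (0, 0)
  (1/2, 0)

3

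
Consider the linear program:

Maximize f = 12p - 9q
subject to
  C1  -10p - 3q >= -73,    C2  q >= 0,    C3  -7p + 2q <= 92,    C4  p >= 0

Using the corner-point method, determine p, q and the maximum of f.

Extreme points and f = 12p - 9q:
  (73/10, 0) → f = 438/5
  (0, 73/3) → f = -219
  (0, 0) → f = 0

p = 73/10, q = 0, maximum f = 438/5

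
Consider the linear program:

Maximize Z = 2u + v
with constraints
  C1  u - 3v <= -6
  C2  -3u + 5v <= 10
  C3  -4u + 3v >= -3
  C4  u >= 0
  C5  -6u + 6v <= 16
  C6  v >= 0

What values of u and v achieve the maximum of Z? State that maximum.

u = 45/11, v = 49/11, maximum Z = 139/11

Corner points and Z = 2u + v:
  (0, 2) → Z = 2
  (3, 3) → Z = 9
  (45/11, 49/11) → Z = 139/11

The optimum lies where -3u + 5v = 10 and -4u + 3v = -3.
Solving simultaneously gives u = 45/11, v = 49/11.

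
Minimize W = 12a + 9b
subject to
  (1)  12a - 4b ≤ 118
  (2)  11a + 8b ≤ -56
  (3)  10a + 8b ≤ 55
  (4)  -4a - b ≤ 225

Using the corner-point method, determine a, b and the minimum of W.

Corner points and W = 12a + 9b:
  (36/7, -197/14) → W = -909/14
  (-391/14, -793/7) → W = -9483/7
  (-1744/21, 2251/21) → W = -223/7

a = -391/14, b = -793/7, minimum W = -9483/7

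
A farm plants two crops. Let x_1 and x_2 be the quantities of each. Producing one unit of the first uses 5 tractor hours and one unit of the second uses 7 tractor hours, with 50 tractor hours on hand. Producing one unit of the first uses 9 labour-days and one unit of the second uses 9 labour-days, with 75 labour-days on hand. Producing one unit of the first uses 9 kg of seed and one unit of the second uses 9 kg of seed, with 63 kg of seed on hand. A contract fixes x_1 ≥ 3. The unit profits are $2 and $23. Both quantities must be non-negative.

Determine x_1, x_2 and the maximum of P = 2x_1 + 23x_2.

Corner points and P = 2x_1 + 23x_2:
  (7, 0) → P = 14
  (3, 0) → P = 6
  (3, 4) → P = 98

x_1 = 3, x_2 = 4, maximum P = 98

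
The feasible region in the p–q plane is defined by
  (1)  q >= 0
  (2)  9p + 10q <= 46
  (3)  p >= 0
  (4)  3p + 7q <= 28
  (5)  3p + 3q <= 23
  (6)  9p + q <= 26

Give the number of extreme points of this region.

Intersecting each pair of boundary lines and keeping only the points that satisfy every inequality leaves:
  (0, 0)
  (26/9, 0)
  (14/11, 38/11)
  (214/81, 20/9)
  (0, 4)

5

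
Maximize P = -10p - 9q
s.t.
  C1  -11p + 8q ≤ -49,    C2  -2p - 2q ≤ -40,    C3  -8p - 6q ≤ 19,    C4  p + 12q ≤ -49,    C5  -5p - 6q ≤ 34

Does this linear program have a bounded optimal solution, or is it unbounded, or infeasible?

bounded optimum

Vertices and P = -10p - 9q:
  (289/11, -69/11) → P = -2269/11
  (154, -134) → P = -334
The feasible region has finitely many vertices and no improving ray; the maximum is -2269/11 at (289/11, -69/11).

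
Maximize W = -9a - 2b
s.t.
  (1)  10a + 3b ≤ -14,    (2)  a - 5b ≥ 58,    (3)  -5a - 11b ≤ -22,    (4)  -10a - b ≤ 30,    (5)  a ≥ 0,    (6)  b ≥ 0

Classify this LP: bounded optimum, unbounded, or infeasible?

infeasible

The boundaries a - 5b = 58 and b = 0 meet at (58, 0), but that point violates 10a + 3b ≤ -14. Every candidate vertex is excluded by some other constraint, so the feasible region is empty.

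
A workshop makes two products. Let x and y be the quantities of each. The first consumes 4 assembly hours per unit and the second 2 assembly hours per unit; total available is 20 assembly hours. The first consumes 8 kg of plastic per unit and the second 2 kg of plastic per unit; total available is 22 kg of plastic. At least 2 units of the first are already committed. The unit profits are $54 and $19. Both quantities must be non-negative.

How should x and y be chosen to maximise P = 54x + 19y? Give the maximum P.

x = 2, y = 3, maximum P = 165

Feasible corners and P = 54x + 19y:
  (11/4, 0) → P = 297/2
  (2, 0) → P = 108
  (2, 3) → P = 165

At the optimal vertex, 8x + 2y = 22 and x = 2.
Solving simultaneously gives x = 2, y = 3.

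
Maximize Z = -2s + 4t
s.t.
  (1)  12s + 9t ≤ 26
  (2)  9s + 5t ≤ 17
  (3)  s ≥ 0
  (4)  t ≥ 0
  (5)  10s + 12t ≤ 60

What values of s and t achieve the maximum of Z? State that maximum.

s = 0, t = 26/9, maximum Z = 104/9

Feasible corners and Z = -2s + 4t:
  (23/21, 10/7) → Z = 74/21
  (0, 26/9) → Z = 104/9
  (17/9, 0) → Z = -34/9
  (0, 0) → Z = 0

The binding constraints are 12s + 9t = 26 and s = 0.
Solving simultaneously gives s = 0, t = 26/9.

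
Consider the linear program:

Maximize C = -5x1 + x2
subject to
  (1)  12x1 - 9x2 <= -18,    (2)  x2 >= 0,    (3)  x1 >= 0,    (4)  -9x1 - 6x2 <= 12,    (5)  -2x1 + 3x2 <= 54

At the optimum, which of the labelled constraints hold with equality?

(3) and (5)

Extreme points and C = -5x1 + x2:
  (0, 2) → C = 2
  (24, 34) → C = -86
  (0, 18) → C = 18

The maximum is at (0, 18). Substituting into each constraint, equality holds for (3) and (5); the remaining constraints have slack.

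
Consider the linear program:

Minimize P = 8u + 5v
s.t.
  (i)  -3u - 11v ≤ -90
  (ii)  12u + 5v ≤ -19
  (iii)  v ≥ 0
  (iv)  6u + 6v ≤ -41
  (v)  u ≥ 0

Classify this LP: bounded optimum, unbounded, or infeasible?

The boundaries -3u - 11v = -90 and 6u + 6v = -41 meet at (-991/48, 221/16), but that point violates u ≥ 0. Every candidate vertex is excluded by some other constraint, so the feasible region is empty.

infeasible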